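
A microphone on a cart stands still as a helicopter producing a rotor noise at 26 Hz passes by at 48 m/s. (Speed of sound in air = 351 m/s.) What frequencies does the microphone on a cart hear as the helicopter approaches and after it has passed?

Approaching: f₁ = f · v/(v − v_s) = 26 × 351/303 ≈ 30.1 Hz.
Receding: f₂ = f · v/(v + v_s) = 26 × 351/399 ≈ 22.9 Hz.

30.1 Hz approaching; 22.9 Hz receding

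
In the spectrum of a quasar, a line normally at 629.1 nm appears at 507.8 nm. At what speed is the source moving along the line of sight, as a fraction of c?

λ'/λ₀ = 0.8072 < 1 (blueshift), so the source is approaching.
λ'/λ₀ = √((1 − β)/(1 + β)) for an approaching source ⇒ β = (1 − r²)/(1 + r²) with r = λ'/λ₀.
β = (1 − 0.6515)/(1 + 0.6515) ≈ 0.211.

0.211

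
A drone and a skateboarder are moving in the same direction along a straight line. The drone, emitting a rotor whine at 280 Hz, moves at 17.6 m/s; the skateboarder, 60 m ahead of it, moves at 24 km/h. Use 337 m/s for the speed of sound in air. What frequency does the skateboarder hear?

24 km/h = 6.667 m/s.
The skateboarder is ahead, so the drone is moving toward it while the skateboarder is moving away from the drone.
Both move, so f' = f · (v − v_o)/(v − v_s).
f' = 280 × (337 − 6.667)/(337 − 17.6) = 280 × 330.33/319.4 ≈ 290 Hz.

290 Hz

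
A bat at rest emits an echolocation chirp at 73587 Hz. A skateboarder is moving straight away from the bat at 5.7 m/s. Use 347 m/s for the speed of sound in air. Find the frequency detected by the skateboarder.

Moving observer, stationary source: f' = f · (v − v_o)/v.
f' = 73587 × (347 − 5.7)/347 = 73587 × 341.3/347 ≈ 72378 Hz.

72378 Hz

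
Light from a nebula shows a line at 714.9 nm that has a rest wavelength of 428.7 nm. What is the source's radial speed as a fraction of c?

0.471c

λ'/λ₀ = 1.6676 > 1 (redshift), so the source is receding.
λ'/λ₀ = √((1 + β)/(1 − β)) for a receding source ⇒ β = (r² − 1)/(r² + 1) with r = λ'/λ₀.
β = (2.7809 − 1)/(2.7809 + 1) ≈ 0.471.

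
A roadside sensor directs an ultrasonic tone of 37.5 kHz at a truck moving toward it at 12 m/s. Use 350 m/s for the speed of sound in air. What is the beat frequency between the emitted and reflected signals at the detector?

2663 Hz

The truck first receives the wave as a moving observer: f₁ = f₀ · (v + u)/v = 37.5 × (350 + 12)/350 ≈ 38.79 kHz.
The reflection then acts as a moving source: f₂ = f₁ · v/(v − u) ≈ 40.16 kHz.
Equivalently f₂ = f₀ · (v + u)/(v − u).
Beat frequency (with f₀ = 37500 Hz): |f₂ − f₀| = 2u·f₀/(v − u) = 2 × 12 × 37500/338 ≈ 2663 Hz.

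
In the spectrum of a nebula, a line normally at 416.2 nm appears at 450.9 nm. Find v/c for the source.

0.080

λ'/λ₀ = 1.0834 > 1 (redshift), so the source is receding.
λ'/λ₀ = √((1 + β)/(1 − β)) for a receding source ⇒ β = (r² − 1)/(r² + 1) with r = λ'/λ₀.
β = (1.1737 − 1)/(1.1737 + 1) ≈ 0.080.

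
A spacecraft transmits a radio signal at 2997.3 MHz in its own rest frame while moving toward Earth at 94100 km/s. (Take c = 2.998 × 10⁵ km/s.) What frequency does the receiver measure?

β = v/c = 94100/299800 = 0.3139.
Relativistic Doppler for frequency: f' = f₀ · √((1 + β)/(1 − β)).
f' = 2997.3 × √(1.3139/0.6861) = 2997.3 × 1.38381 ≈ 4147.7 MHz.

4147.7 MHz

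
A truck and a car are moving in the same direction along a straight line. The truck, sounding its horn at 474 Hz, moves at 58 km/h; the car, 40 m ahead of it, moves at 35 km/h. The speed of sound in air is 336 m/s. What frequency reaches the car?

483 Hz

58 km/h = 16.11 m/s; 35 km/h = 9.722 m/s.
The car is ahead, so the truck is moving toward it while the car is moving away from the truck.
General Doppler shift: f' = f · (v − v_o)/(v − v_s).
f' = 474 × (336 − 9.722)/(336 − 16.11) = 474 × 326.28/319.89 ≈ 483 Hz.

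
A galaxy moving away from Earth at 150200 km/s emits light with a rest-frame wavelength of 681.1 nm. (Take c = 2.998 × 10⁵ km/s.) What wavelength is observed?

1181.3 nm

β = v/c = 150200/299800 = 0.5010.
Relativistic Doppler for wavelength: λ' = λ₀ · √((1 + β)/(1 − β)).
λ' = 681.1 × √(1.5010/0.4990) = 681.1 × 1.73436 ≈ 1181.3 nm.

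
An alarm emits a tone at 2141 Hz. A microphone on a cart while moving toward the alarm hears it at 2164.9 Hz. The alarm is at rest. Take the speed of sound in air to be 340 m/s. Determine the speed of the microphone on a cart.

f' = f · (v + v_o)/v ⇒ v_o = v · |f'/f − 1|.
v_o = 340 × |2164.9/2141 − 1| = 340 × 0.01116 ≈ 3.8 m/s.

3.8 m/s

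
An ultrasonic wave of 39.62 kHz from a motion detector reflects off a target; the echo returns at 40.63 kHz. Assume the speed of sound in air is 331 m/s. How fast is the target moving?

Double Doppler shift off a moving reflector: f₂ = f₀ · (v + u)/(v − u) (u > 0 toward emitter).
Rearranging, u = v · (f₂ − f₀)/(f₂ + f₀) = 331 × 1.01/80.25 ≈ 4.2 m/s.
So the target is moving at 4.2 m/s toward the emitter.

4.2 m/s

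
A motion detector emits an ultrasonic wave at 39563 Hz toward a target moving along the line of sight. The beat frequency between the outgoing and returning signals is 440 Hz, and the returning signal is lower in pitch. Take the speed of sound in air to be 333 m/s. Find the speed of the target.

1.86 m/s

Double Doppler shift off a moving reflector: f₂ = f₀ · (v + u)/(v − u) (u > 0 toward emitter).
Returning signal is lower, so f₂ = f₀ − Δf = 39563 − 440 = 39123 Hz.
Rearranging, u = v · (f₂ − f₀)/(f₂ + f₀) = 333 × -440/78686 ≈ -1.86 m/s.
So the target is moving at 1.86 m/s away from the emitter.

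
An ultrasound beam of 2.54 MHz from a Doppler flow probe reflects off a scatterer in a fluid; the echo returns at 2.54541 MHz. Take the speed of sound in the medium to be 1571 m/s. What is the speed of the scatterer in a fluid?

1.67 m/s

Double Doppler shift off a moving reflector: f₂ = f₀ · (v + u)/(v − u) (u > 0 toward emitter).
Rearranging, u = v · (f₂ − f₀)/(f₂ + f₀) = 1571 × 0.00541/5.08541 ≈ 1.67 m/s.
So the scatterer in a fluid is moving at 1.67 m/s toward the emitter.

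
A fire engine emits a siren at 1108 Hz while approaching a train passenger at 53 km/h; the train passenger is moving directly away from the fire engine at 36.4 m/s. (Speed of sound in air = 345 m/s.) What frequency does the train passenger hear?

53 km/h = 14.72 m/s.
With source approaching and observer receding, f' = f · (v − v_o)/(v − v_s).
f' = 1108 × (345 − 36.4)/(345 − 14.72) = 1108 × 308.6/330.28 ≈ 1035 Hz.

1035 Hz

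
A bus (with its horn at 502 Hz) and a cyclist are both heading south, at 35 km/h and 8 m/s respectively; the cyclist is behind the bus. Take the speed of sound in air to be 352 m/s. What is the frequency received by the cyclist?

500 Hz

35 km/h = 9.722 m/s.
The cyclist is behind, so the bus is moving away from it while the cyclist is moving toward the bus.
With source receding and observer approaching, f' = f · (v + v_o)/(v + v_s).
f' = 502 × (352 + 8)/(352 + 9.722) = 502 × 360/361.72 ≈ 500 Hz.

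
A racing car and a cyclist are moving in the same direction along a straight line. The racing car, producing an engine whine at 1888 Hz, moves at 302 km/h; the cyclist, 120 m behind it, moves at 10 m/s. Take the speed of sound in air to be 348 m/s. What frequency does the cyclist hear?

1565 Hz

302 km/h = 83.89 m/s.
The cyclist is behind, so the racing car is moving away from it while the cyclist is moving toward the racing car.
With source receding and observer approaching, f' = f · (v + v_o)/(v + v_s).
f' = 1888 × (348 + 10)/(348 + 83.89) = 1888 × 358/431.89 ≈ 1565 Hz.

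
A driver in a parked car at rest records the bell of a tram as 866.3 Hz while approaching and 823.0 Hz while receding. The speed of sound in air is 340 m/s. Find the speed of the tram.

8.7 m/s

f₁/f₂ = (v + v_s)/(v − v_s), so v_s = v · (f₁ − f₂)/(f₁ + f₂).
v_s = 340 × (866.3 − 823.0)/(866.3 + 823.0) = 340 × 43.3/1689.3 ≈ 8.7 m/s.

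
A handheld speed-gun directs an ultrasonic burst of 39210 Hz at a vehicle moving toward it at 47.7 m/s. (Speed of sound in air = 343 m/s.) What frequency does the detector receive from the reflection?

At the vehicle (a moving observer), f₁ = f₀ · (v + u)/v = 39210 × 390.7/343 ≈ 44663 Hz.
The reflection then acts as a moving source: f₂ = f₁ · v/(v − u) ≈ 51877 Hz.
Equivalently f₂ = f₀ · (v + u)/(v − u).

51877 Hz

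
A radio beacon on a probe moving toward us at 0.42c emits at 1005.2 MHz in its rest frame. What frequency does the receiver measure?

Relativistic Doppler for frequency: f' = f₀ · √((1 + β)/(1 − β)).
f' = 1005.2 × √(1.4200/0.5800) = 1005.2 × 1.56470 ≈ 1572.8 MHz.

1572.8 MHz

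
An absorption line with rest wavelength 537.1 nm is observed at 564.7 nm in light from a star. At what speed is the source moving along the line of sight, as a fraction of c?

λ'/λ₀ = 1.0514 > 1 (redshift), so the source is receding.
λ'/λ₀ = √((1 + β)/(1 − β)) for a receding source ⇒ β = (r² − 1)/(r² + 1) with r = λ'/λ₀.
β = (1.1054 − 1)/(1.1054 + 1) ≈ 0.050.

0.050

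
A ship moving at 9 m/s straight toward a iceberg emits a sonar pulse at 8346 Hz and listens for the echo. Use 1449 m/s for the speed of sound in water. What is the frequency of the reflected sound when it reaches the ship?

8450 Hz

The iceberg receives the sound from a moving source: f₁ = f₀ · v/(v − v_e) = 8346 × 1449/1440 ≈ 8398 Hz.
On the return leg the ship is a moving observer: f₂ = f₁ · (v + v_e)/v = 8398 × 1458/1449 ≈ 8450 Hz.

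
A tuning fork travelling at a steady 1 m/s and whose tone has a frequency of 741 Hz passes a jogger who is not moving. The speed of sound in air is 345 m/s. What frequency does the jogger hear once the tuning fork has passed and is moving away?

739 Hz

Receding: f₂ = f · v/(v + v_s) = 741 × 345/346 ≈ 739 Hz.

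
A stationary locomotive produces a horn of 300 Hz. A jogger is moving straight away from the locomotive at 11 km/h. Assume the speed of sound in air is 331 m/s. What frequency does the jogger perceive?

11 km/h = 3.056 m/s.
Only the observer moves, away from the source, so f' = f · (v − v_o)/v.
f' = 300 × (331 − 3.056)/331 = 300 × 327.94/331 ≈ 297 Hz.

297 Hz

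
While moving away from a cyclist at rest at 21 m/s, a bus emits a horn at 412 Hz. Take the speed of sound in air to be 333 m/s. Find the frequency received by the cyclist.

388 Hz

With the source moving away from a stationary observer, f' = f · v/(v + v_s).
f' = 412 × 333/(333 + 21) = 412 × 333/354 ≈ 388 Hz.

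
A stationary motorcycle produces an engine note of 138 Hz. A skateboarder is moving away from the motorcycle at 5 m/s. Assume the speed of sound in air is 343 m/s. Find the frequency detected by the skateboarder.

Moving observer, stationary source: f' = f · (v − v_o)/v.
f' = 138 × (343 − 5)/343 = 138 × 338/343 ≈ 136 Hz.

136 Hz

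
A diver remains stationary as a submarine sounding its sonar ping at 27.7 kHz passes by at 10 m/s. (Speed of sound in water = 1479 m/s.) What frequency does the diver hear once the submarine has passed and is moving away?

Receding: f₂ = f · v/(v + v_s) = 27.7 × 1479/1489 ≈ 27.5 kHz.

27.5 kHz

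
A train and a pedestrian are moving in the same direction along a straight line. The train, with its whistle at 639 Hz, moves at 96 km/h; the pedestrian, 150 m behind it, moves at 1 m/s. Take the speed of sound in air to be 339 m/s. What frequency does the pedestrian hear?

96 km/h = 26.67 m/s.
The pedestrian is behind, so the train is moving away from it while the pedestrian is moving toward the train.
Both move, so f' = f · (v + v_o)/(v + v_s).
f' = 639 × (339 + 1)/(339 + 26.67) = 639 × 340/365.67 ≈ 594 Hz.

594 Hz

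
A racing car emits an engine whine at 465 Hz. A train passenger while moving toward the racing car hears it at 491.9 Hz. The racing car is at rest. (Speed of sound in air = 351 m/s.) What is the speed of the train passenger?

20.3 m/s

f' = f · (v + v_o)/v ⇒ v_o = v · |f'/f − 1|.
v_o = 351 × |491.9/465 − 1| = 351 × 0.05785 ≈ 20.3 m/s.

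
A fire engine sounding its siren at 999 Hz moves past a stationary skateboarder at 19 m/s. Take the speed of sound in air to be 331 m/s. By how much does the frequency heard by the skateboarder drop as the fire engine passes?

115 Hz

Approaching: f₁ = f · v/(v − v_s) = 999 × 331/312 ≈ 1060 Hz.
Receding: f₂ = f · v/(v + v_s) = 999 × 331/350 ≈ 945 Hz.
Drop: f₁ − f₂ = 2f·v·v_s/(v² − v_s²) = 2 × 999 × 331 × 19/(331² − 19²) ≈ 115 Hz.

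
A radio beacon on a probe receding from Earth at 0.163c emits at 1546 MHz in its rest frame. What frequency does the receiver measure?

1311.5 MHz

Relativistic Doppler for frequency: f' = f₀ · √((1 − β)/(1 + β)).
f' = 1546 × √(0.8370/1.1630) = 1546 × 0.84835 ≈ 1311.5 MHz.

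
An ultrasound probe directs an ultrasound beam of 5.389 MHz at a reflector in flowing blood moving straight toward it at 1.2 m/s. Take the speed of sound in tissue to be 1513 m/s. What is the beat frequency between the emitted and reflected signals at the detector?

8555 Hz

The reflector in flowing blood first receives the wave as a moving observer: f₁ = f₀ · (v + u)/v = 5.389 × (1513 + 1.2)/1513 ≈ 5.39327 MHz.
On reflection it acts as a source moving toward the stationary detector: f₂ = f₁ · v/(v − u) = 5.39327 × 1513/1511.8 ≈ 5.39756 MHz.
Beat frequency (with f₀ = 5389000 Hz): |f₂ − f₀| = 2u·f₀/(v − u) = 2 × 1.2 × 5389000/1511.8 ≈ 8555 Hz.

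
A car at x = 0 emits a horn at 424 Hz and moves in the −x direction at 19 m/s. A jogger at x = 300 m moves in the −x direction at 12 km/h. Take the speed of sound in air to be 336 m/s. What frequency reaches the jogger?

12 km/h = 3.333 m/s.
The observer lies on the +x side, so the source is heading away from the observer and the observer is heading toward the source.
Both move, so f' = f · (v + v_o)/(v + v_s).
f' = 424 × (336 + 3.333)/(336 + 19) = 424 × 339.33/355 ≈ 405 Hz.

405 Hz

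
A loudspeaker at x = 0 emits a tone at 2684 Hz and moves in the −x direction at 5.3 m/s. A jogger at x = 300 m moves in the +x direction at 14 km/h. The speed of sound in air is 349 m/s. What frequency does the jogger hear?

2614 Hz

14 km/h = 3.889 m/s.
The observer lies on the +x side, so the source is heading away from the observer and the observer is heading away from the source.
General Doppler shift: f' = f · (v − v_o)/(v + v_s).
f' = 2684 × (349 − 3.889)/(349 + 5.3) = 2684 × 345.11/354.3 ≈ 2614 Hz.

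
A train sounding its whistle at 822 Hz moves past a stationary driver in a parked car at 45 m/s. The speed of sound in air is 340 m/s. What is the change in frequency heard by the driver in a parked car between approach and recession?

Approaching: f₁ = f · v/(v − v_s) = 822 × 340/295 ≈ 947 Hz.
Receding: f₂ = f · v/(v + v_s) = 822 × 340/385 ≈ 726 Hz.
Drop: f₁ − f₂ = 2f·v·v_s/(v² − v_s²) = 2 × 822 × 340 × 45/(340² − 45²) ≈ 221 Hz.

221 Hz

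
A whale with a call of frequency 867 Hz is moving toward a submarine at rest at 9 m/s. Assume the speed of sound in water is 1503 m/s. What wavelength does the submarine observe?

1.72 m

Only the source moves, toward the listener, so f' = f · v/(v − v_s).
f' = 867 × 1503/(1503 − 9) ≈ 872 Hz.
λ' = v/f' = 1503/872.223 ≈ 1.72 m.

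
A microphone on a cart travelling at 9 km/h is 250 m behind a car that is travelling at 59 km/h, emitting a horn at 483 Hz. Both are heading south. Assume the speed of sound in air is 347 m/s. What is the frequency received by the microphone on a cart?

465 Hz

59 km/h = 16.39 m/s; 9 km/h = 2.5 m/s.
The microphone on a cart is behind, so the car is moving away from it while the microphone on a cart is moving toward the car.
With source receding and observer approaching, f' = f · (v + v_o)/(v + v_s).
f' = 483 × (347 + 2.5)/(347 + 16.39) = 483 × 349.5/363.39 ≈ 465 Hz.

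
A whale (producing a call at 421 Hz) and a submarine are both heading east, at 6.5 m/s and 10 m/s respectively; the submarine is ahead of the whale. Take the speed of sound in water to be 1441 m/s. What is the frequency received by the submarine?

The submarine is ahead, so the whale is moving toward it while the submarine is moving away from the whale.
Both move, so f' = f · (v − v_o)/(v − v_s).
f' = 421 × (1441 − 10)/(1441 − 6.5) = 421 × 1431/1434.5 ≈ 420 Hz.

420 Hz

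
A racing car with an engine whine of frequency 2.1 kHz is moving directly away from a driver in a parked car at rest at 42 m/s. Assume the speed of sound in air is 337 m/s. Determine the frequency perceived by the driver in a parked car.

With the source moving away from a stationary observer, f' = f · v/(v + v_s).
f' = 2.1 × 337/(337 + 42) = 2.1 × 337/379 ≈ 1.867 kHz.

1.867 kHz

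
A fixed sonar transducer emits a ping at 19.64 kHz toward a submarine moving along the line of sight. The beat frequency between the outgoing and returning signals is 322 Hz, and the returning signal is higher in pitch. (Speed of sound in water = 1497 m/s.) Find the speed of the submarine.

12.2 m/s

Double Doppler shift off a moving reflector: f₂ = f₀ · (v + u)/(v − u) (u > 0 toward emitter).
Returning signal is higher, so f₂ = f₀ + Δf = 19640 + 322 = 19962 Hz.
Rearranging, u = v · (f₂ − f₀)/(f₂ + f₀) = 1497 × 322/39602 ≈ 12.2 m/s.
So the submarine is moving at 12.2 m/s toward the emitter.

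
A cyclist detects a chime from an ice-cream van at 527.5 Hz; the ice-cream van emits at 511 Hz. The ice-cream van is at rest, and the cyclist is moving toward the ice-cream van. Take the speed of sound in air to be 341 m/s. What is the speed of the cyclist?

f' = f · (v + v_o)/v ⇒ v_o = v · |f'/f − 1|.
v_o = 341 × |527.5/511 − 1| = 341 × 0.03229 ≈ 11.0 m/s.

11.0 m/s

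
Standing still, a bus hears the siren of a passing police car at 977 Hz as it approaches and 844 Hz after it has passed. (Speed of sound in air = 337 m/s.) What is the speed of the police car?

f₁/f₂ = (v + v_s)/(v − v_s), so v_s = v · (f₁ − f₂)/(f₁ + f₂).
v_s = 337 × (977 − 844)/(977 + 844) = 337 × 133/1821 ≈ 24.6 m/s.

24.6 m/s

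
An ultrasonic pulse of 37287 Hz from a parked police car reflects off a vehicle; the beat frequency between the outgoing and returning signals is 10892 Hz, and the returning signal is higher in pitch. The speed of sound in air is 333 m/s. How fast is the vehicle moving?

Double Doppler shift off a moving reflector: f₂ = f₀ · (v + u)/(v − u) (u > 0 toward emitter).
Returning signal is higher, so f₂ = f₀ + Δf = 37287 + 10892 = 48179 Hz.
Rearranging, u = v · (f₂ − f₀)/(f₂ + f₀) = 333 × 10892/85466 ≈ 42 m/s.
So the vehicle is moving at 42 m/s toward the emitter.

42 m/s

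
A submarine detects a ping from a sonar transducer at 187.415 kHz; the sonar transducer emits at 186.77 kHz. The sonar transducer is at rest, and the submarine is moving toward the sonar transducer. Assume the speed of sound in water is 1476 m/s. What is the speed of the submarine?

5.1 m/s

f' = f · (v + v_o)/v ⇒ v_o = v · |f'/f − 1|.
v_o = 1476 × |187.415/186.77 − 1| = 1476 × 0.003453 ≈ 5.1 m/s.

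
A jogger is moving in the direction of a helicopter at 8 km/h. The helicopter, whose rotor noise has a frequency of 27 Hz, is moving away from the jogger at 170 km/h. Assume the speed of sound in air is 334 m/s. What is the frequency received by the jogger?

23.8 Hz

170 km/h = 47.22 m/s; 8 km/h = 2.222 m/s.
With source receding and observer approaching, f' = f · (v + v_o)/(v + v_s).
f' = 27 × (334 + 2.222)/(334 + 47.22) = 27 × 336.22/381.22 ≈ 23.8 Hz.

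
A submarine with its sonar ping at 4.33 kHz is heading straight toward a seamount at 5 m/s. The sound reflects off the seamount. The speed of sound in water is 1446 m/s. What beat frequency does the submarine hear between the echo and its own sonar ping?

30.0 Hz

The seamount receives the sound from a moving source: f₁ = f₀ · v/(v − v_e) = 4.33 × 1446/1441 ≈ 4.3450 kHz.
On the return leg the submarine is a moving observer: f₂ = f₁ · (v + v_e)/v = 4.3450 × 1451/1446 ≈ 4.3600 kHz.
Beat against the emitted tone (with f₀ = 4330 Hz): |f₂ − f₀| = 2v_e·f₀/(v − v_e) = 2 × 5 × 4330/1441 ≈ 30.0 Hz.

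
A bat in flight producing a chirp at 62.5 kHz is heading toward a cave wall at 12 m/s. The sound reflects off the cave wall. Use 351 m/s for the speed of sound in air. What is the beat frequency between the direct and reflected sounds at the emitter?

The cave wall receives the sound from a moving source: f₁ = f₀ · v/(v − v_e) = 62.5 × 351/339 ≈ 64.71 kHz.
On the return leg the bat in flight is a moving observer: f₂ = f₁ · (v + v_e)/v = 64.71 × 363/351 ≈ 66.92 kHz.
Equivalently f₂ = f₀ · (v + v_e)/(v − v_e).
Beat against the emitted tone (with f₀ = 62500 Hz): |f₂ − f₀| = 2v_e·f₀/(v − v_e) = 2 × 12 × 62500/339 ≈ 4425 Hz.

4425 Hz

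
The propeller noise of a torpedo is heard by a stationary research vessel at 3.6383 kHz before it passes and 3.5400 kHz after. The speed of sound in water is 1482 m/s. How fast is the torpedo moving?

f₁/f₂ = (v + v_s)/(v − v_s), so v_s = v · (f₁ − f₂)/(f₁ + f₂).
v_s = 1482 × (3.6383 − 3.5400)/(3.6383 + 3.5400) = 1482 × 0.0983/7.1783 ≈ 20.3 m/s.

20.3 m/s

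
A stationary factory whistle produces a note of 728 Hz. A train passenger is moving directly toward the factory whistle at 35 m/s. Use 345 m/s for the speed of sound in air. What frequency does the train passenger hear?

802 Hz

Moving observer, stationary source: f' = f · (v + v_o)/v.
f' = 728 × (345 + 35)/345 = 728 × 380/345 ≈ 802 Hz.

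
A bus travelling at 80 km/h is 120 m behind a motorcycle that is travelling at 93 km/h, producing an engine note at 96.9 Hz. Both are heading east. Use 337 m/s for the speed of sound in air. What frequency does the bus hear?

96 Hz

93 km/h = 25.83 m/s; 80 km/h = 22.22 m/s.
The bus is behind, so the motorcycle is moving away from it while the bus is moving toward the motorcycle.
Both move, so f' = f · (v + v_o)/(v + v_s).
f' = 96.9 × (337 + 22.22)/(337 + 25.83) = 96.9 × 359.22/362.83 ≈ 96 Hz.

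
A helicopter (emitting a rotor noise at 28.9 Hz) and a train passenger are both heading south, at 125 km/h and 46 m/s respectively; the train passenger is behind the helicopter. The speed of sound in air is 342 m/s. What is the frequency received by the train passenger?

125 km/h = 34.72 m/s.
The train passenger is behind, so the helicopter is moving away from it while the train passenger is moving toward the helicopter.
General Doppler shift: f' = f · (v + v_o)/(v + v_s).
f' = 28.9 × (342 + 46)/(342 + 34.72) = 28.9 × 388/376.72 ≈ 29.8 Hz.

29.8 Hz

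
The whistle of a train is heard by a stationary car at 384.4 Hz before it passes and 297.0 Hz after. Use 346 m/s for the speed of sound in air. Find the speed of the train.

44 m/s

f₁/f₂ = (v + v_s)/(v − v_s), so v_s = v · (f₁ − f₂)/(f₁ + f₂).
v_s = 346 × (384.4 − 297.0)/(384.4 + 297.0) = 346 × 87.4/681.4 ≈ 44 m/s.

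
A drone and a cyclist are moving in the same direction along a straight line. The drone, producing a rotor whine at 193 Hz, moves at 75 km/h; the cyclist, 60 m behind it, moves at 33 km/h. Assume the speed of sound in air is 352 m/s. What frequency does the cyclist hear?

187 Hz

75 km/h = 20.83 m/s; 33 km/h = 9.167 m/s.
The cyclist is behind, so the drone is moving away from it while the cyclist is moving toward the drone.
Both move, so f' = f · (v + v_o)/(v + v_s).
f' = 193 × (352 + 9.167)/(352 + 20.83) = 193 × 361.17/372.83 ≈ 187 Hz.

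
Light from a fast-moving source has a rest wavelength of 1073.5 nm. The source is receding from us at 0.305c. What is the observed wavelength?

Relativistic Doppler for wavelength: λ' = λ₀ · √((1 + β)/(1 − β)).
λ' = 1073.5 × √(1.3050/0.6950) = 1073.5 × 1.37029 ≈ 1471.0 nm.

1471.0 nm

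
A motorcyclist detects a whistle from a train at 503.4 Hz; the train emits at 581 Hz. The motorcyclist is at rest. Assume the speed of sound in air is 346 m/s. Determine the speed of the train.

f' < f, so the train is receding.
f' = f · v/(v + v_s) ⇒ v_s = v · |1 − f/f'|.
v_s = 346 × |1 − 581/503.4| = 346 × 0.1542 ≈ 53 m/s.

53 m/s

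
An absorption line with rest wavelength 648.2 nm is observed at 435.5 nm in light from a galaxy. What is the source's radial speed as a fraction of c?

0.378

λ'/λ₀ = 0.6719 < 1 (blueshift), so the source is approaching.
λ'/λ₀ = √((1 − β)/(1 + β)) for an approaching source ⇒ β = (1 − r²)/(1 + r²) with r = λ'/λ₀.
β = (1 − 0.4514)/(1 + 0.4514) ≈ 0.378.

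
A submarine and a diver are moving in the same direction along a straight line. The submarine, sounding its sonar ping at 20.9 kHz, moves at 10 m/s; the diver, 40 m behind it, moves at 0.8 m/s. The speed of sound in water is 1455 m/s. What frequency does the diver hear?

20.8 kHz

The diver is behind, so the submarine is moving away from it while the diver is moving toward the submarine.
General Doppler shift: f' = f · (v + v_o)/(v + v_s).
f' = 20.9 × (1455 + 0.8)/(1455 + 10) = 20.9 × 1455.8/1465 ≈ 20.8 kHz.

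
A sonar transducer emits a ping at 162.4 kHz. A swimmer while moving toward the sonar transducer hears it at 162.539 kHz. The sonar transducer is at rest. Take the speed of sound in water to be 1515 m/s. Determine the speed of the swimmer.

f' = f · (v + v_o)/v ⇒ v_o = v · |f'/f − 1|.
v_o = 1515 × |162.539/162.4 − 1| = 1515 × 0.0008559 ≈ 1.30 m/s.

1.30 m/s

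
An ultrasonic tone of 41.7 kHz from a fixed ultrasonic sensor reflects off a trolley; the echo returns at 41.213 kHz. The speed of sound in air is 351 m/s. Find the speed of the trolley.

2.06 m/s

Double Doppler shift off a moving reflector: f₂ = f₀ · (v + u)/(v − u) (u > 0 toward emitter).
Rearranging, u = v · (f₂ − f₀)/(f₂ + f₀) = 351 × -0.487/82.913 ≈ -2.06 m/s.
So the trolley is moving at 2.06 m/s away from the emitter.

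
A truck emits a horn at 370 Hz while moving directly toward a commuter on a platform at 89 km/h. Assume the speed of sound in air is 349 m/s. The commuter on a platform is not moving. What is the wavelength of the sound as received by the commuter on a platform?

87.6 cm

89 km/h = 24.72 m/s.
Moving source, stationary observer: f' = f · v/(v − v_s) since the source is approaching.
f' = 370 × 349/(349 − 24.72) ≈ 398 Hz.
λ' = v/f' = 349/398.208 ≈ 87.6 cm.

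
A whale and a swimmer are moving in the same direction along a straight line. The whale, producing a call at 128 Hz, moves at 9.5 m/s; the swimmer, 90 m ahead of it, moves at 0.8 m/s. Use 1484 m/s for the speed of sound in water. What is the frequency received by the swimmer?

The swimmer is ahead, so the whale is moving toward it while the swimmer is moving away from the whale.
Both move, so f' = f · (v − v_o)/(v − v_s).
f' = 128 × (1484 − 0.8)/(1484 − 9.5) = 128 × 1483.2/1474.5 ≈ 129 Hz.

129 Hz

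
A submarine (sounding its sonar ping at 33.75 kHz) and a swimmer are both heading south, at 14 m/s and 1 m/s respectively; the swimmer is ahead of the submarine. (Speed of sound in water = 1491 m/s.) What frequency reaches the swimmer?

34.0 kHz

The swimmer is ahead, so the submarine is moving toward it while the swimmer is moving away from the submarine.
Both move, so f' = f · (v − v_o)/(v − v_s).
f' = 33.75 × (1491 − 1)/(1491 − 14) = 33.75 × 1490/1477 ≈ 34.0 kHz.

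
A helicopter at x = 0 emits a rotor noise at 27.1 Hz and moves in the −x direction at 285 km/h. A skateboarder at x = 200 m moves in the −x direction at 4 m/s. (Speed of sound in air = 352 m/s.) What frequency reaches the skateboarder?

285 km/h = 79.17 m/s.
The observer lies on the +x side, so the source is heading away from the observer and the observer is heading toward the source.
With source receding and observer approaching, f' = f · (v + v_o)/(v + v_s).
f' = 27.1 × (352 + 4)/(352 + 79.17) = 27.1 × 356/431.17 ≈ 22.4 Hz.

22.4 Hz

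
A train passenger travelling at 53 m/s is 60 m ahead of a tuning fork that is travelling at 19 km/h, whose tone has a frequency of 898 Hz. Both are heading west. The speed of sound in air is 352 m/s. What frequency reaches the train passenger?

19 km/h = 5.278 m/s.
The train passenger is ahead, so the tuning fork is moving toward it while the train passenger is moving away from the tuning fork.
General Doppler shift: f' = f · (v − v_o)/(v − v_s).
f' = 898 × (352 − 53)/(352 − 5.278) = 898 × 299/346.72 ≈ 774 Hz.

774 Hz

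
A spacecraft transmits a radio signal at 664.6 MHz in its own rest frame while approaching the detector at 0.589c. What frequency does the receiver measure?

1306.8 MHz

Relativistic Doppler for frequency: f' = f₀ · √((1 + β)/(1 − β)).
f' = 664.6 × √(1.5890/0.4110) = 664.6 × 1.96626 ≈ 1306.8 MHz.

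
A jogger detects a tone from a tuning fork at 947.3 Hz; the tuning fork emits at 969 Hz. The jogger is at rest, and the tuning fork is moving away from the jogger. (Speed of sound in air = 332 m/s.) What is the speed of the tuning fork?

f' = f · v/(v + v_s) ⇒ v_s = v · |1 − f/f'|.
v_s = 332 × |1 − 969/947.3| = 332 × 0.02291 ≈ 7.6 m/s.

7.6 m/s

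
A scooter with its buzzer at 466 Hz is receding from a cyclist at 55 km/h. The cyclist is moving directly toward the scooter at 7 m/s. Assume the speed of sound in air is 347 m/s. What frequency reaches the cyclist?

55 km/h = 15.28 m/s.
With source receding and observer approaching, f' = f · (v + v_o)/(v + v_s).
f' = 466 × (347 + 7)/(347 + 15.28) = 466 × 354/362.28 ≈ 455 Hz.

455 Hz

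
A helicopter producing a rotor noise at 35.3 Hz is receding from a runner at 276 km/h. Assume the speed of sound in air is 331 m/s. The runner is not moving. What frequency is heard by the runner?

28.7 Hz

276 km/h = 76.67 m/s.
With the source moving away from a stationary observer, f' = f · v/(v + v_s).
f' = 35.3 × 331/(331 + 76.67) = 35.3 × 331/407.7 ≈ 28.7 Hz.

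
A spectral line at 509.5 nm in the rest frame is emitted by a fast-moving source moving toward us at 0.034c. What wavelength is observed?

Relativistic Doppler for wavelength: λ' = λ₀ · √((1 − β)/(1 + β)).
λ' = 509.5 × √(0.9660/1.0340) = 509.5 × 0.96656 ≈ 492.5 nm.

492.5 nm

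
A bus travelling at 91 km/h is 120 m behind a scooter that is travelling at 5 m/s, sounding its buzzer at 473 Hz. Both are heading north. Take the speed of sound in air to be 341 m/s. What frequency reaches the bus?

501 Hz

91 km/h = 25.28 m/s.
The bus is behind, so the scooter is moving away from it while the bus is moving toward the scooter.
General Doppler shift: f' = f · (v + v_o)/(v + v_s).
f' = 473 × (341 + 25.28)/(341 + 5) = 473 × 366.28/346 ≈ 501 Hz.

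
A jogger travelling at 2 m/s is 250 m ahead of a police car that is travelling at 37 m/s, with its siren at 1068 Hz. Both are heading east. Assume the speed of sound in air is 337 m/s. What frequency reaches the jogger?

The jogger is ahead, so the police car is moving toward it while the jogger is moving away from the police car.
Both move, so f' = f · (v − v_o)/(v − v_s).
f' = 1068 × (337 − 2)/(337 − 37) = 1068 × 335/300 ≈ 1193 Hz.

1193 Hz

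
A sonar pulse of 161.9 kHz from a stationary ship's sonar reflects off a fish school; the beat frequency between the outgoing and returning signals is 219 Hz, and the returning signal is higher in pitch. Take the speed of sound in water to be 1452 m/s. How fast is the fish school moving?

Double Doppler shift off a moving reflector: f₂ = f₀ · (v + u)/(v − u) (u > 0 toward emitter).
Returning signal is higher, so f₂ = f₀ + Δf = 161900 + 219 = 162119 Hz.
Rearranging, u = v · (f₂ − f₀)/(f₂ + f₀) = 1452 × 219/324019 ≈ 0.98 m/s.
So the fish school is moving at 0.98 m/s toward the emitter.

0.98 m/s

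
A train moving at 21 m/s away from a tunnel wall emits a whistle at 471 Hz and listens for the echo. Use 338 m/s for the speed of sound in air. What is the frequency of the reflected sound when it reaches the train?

The tunnel wall receives the sound from a moving source: f₁ = f₀ · v/(v + v_e) = 471 × 338/359 ≈ 443 Hz.
On the return leg the train is a moving observer: f₂ = f₁ · (v − v_e)/v = 443 × 317/338 ≈ 416 Hz.

416 Hz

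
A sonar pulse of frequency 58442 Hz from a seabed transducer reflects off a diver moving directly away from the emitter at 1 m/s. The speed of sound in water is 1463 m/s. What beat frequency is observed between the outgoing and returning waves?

The diver first receives the wave as a moving observer: f₁ = f₀ · (v − u)/v = 58442 × (1463 − 1)/1463 ≈ 58402.1 Hz.
The reflection then acts as a moving source: f₂ = f₁ · v/(v + u) ≈ 58362.2 Hz.
Equivalently f₂ = f₀ · (v − u)/(v + u).
Beat frequency: |f₂ − f₀| = 2u·f₀/(v + u) = 2 × 1 × 58442/1464 ≈ 80 Hz.

80 Hz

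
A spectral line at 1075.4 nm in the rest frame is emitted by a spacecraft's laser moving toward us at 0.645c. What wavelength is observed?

Relativistic Doppler for wavelength: λ' = λ₀ · √((1 − β)/(1 + β)).
λ' = 1075.4 × √(0.3550/1.6450) = 1075.4 × 0.46455 ≈ 499.6 nm.

499.6 nm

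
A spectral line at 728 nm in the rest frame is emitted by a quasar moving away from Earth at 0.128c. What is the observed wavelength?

Relativistic Doppler for wavelength: λ' = λ₀ · √((1 + β)/(1 − β)).
λ' = 728 × √(1.1280/0.8720) = 728 × 1.13736 ≈ 828.0 nm.

828.0 nm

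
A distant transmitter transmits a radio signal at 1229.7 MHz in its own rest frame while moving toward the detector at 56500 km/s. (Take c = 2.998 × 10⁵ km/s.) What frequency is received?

β = v/c = 56500/299800 = 0.1885.
Relativistic Doppler for frequency: f' = f₀ · √((1 + β)/(1 − β)).
f' = 1229.7 × √(1.1885/0.8115) = 1229.7 × 1.21014 ≈ 1488.1 MHz.

1488.1 MHz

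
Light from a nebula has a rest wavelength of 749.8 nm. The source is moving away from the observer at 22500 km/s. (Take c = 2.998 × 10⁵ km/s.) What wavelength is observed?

β = v/c = 22500/299800 = 0.0751.
Relativistic Doppler for wavelength: λ' = λ₀ · √((1 + β)/(1 − β)).
λ' = 749.8 × √(1.0751/0.9249) = 749.8 × 1.07809 ≈ 808.4 nm.

808.4 nm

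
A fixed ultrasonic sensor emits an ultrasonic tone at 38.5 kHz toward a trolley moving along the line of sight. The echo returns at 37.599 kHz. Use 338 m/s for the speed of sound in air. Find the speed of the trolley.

4.0 m/s

Double Doppler shift off a moving reflector: f₂ = f₀ · (v + u)/(v − u) (u > 0 toward emitter).
Rearranging, u = v · (f₂ − f₀)/(f₂ + f₀) = 338 × -0.901/76.099 ≈ -4.0 m/s.
So the trolley is moving at 4.0 m/s away from the emitter.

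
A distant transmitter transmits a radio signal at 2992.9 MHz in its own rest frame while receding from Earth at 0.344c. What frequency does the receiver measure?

2091.0 MHz

Relativistic Doppler for frequency: f' = f₀ · √((1 − β)/(1 + β)).
f' = 2992.9 × √(0.6560/1.3440) = 2992.9 × 0.69864 ≈ 2091.0 MHz.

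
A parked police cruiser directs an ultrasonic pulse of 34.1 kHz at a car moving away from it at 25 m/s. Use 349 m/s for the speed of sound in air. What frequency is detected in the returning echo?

29.5 kHz

At the car (a moving observer), f₁ = f₀ · (v − u)/v = 34.1 × 324/349 ≈ 31.7 kHz.
The reflection then acts as a moving source: f₂ = f₁ · v/(v + u) ≈ 29.5 kHz.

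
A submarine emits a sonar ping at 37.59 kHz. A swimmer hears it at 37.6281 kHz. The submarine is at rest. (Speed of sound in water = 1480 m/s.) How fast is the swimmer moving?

f' > f, so the swimmer is approaching.
f' = f · (v + v_o)/v ⇒ v_o = v · |f'/f − 1|.
v_o = 1480 × |37.6281/37.59 − 1| = 1480 × 0.001014 ≈ 1.50 m/s.

1.50 m/s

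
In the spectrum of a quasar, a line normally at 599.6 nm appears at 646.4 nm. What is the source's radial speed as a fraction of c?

0.075

λ'/λ₀ = 1.0781 > 1 (redshift), so the source is receding.
λ'/λ₀ = √((1 + β)/(1 − β)) for a receding source ⇒ β = (r² − 1)/(r² + 1) with r = λ'/λ₀.
β = (1.1622 − 1)/(1.1622 + 1) ≈ 0.075.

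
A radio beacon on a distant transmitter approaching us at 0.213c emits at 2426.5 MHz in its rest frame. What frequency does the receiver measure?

3012.5 MHz

Relativistic Doppler for frequency: f' = f₀ · √((1 + β)/(1 − β)).
f' = 2426.5 × √(1.2130/0.7870) = 2426.5 × 1.24149 ≈ 3012.5 MHz.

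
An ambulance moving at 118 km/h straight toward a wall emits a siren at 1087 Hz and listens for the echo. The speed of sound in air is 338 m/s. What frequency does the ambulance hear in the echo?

118 km/h = 32.78 m/s.
The wall receives the sound from a moving source: f₁ = f₀ · v/(v − v_e) = 1087 × 338/305.22 ≈ 1204 Hz.
On the return leg the ambulance is a moving observer: f₂ = f₁ · (v + v_e)/v = 1204 × 370.78/338 ≈ 1320 Hz.

1320 Hz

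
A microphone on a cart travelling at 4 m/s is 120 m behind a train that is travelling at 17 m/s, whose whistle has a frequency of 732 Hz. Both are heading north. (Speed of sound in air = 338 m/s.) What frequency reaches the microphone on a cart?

The microphone on a cart is behind, so the train is moving away from it while the microphone on a cart is moving toward the train.
General Doppler shift: f' = f · (v + v_o)/(v + v_s).
f' = 732 × (338 + 4)/(338 + 17) = 732 × 342/355 ≈ 705 Hz.

705 Hz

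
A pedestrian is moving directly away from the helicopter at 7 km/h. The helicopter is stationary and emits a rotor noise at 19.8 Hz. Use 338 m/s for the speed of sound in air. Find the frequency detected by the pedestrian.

7 km/h = 1.944 m/s.
Only the observer moves, away from the source, so f' = f · (v − v_o)/v.
f' = 19.8 × (338 − 1.944)/338 = 19.8 × 336.06/338 ≈ 19.7 Hz.

19.7 Hz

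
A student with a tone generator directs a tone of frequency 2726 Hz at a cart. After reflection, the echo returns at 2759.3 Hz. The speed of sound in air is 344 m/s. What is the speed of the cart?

Double Doppler shift off a moving reflector: f₂ = f₀ · (v + u)/(v − u) (u > 0 toward emitter).
Rearranging, u = v · (f₂ − f₀)/(f₂ + f₀) = 344 × 33.3/5485.3 ≈ 2.09 m/s.
So the cart is moving at 2.09 m/s toward the emitter.

2.09 m/s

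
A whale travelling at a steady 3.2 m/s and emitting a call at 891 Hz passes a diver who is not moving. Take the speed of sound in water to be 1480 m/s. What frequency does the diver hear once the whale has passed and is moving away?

Receding: f₂ = f · v/(v + v_s) = 891 × 1480/1483.2 ≈ 889 Hz.

889 Hz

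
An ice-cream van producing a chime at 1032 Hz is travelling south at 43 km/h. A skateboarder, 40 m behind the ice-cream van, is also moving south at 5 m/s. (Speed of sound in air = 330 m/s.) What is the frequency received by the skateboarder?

1011 Hz

43 km/h = 11.94 m/s.
The skateboarder is behind, so the ice-cream van is moving away from it while the skateboarder is moving toward the ice-cream van.
Both move, so f' = f · (v + v_o)/(v + v_s).
f' = 1032 × (330 + 5)/(330 + 11.94) = 1032 × 335/341.94 ≈ 1011 Hz.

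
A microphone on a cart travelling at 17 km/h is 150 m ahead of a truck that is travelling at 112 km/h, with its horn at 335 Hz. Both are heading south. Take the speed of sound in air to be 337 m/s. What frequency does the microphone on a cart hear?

112 km/h = 31.11 m/s; 17 km/h = 4.722 m/s.
The microphone on a cart is ahead, so the truck is moving toward it while the microphone on a cart is moving away from the truck.
General Doppler shift: f' = f · (v − v_o)/(v − v_s).
f' = 335 × (337 − 4.722)/(337 − 31.11) = 335 × 332.28/305.89 ≈ 364 Hz.

364 Hz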